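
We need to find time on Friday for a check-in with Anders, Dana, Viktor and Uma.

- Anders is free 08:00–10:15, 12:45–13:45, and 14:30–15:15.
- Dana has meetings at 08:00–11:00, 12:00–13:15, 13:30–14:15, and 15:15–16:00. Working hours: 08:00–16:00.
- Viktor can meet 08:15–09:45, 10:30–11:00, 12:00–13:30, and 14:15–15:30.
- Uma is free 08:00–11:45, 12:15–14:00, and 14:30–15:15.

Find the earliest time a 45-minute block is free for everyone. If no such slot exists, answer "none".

14:30

Dana free within 08:00–16:00: 11:00–12:00, 13:15–13:30, 14:15–15:15.
Anders ∩ Dana: 13:15–13:30, 14:30–15:15.
Anders ∩ Dana ∩ Viktor: 13:15–13:30, 14:30–15:15.
Anders ∩ Dana ∩ Viktor ∩ Uma: 13:15–13:30, 14:30–15:15.
Windows ≥ 45 min: 14:30–15:15.
Earliest such window starts at 14:30.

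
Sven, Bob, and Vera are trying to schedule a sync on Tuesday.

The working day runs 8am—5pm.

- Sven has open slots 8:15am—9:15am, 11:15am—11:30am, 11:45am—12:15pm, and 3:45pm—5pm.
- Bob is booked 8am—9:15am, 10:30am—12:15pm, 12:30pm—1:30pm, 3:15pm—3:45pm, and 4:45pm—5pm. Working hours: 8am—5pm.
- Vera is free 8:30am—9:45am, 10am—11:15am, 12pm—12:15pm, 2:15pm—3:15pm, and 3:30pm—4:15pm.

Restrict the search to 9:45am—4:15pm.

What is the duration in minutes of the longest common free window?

30 minutes

Bob free within 08:00–17:00: 09:15–10:30, 12:15–12:30, 13:30–15:15, 15:45–16:45.
Sven ∩ Bob: 15:45–16:45.
Sven ∩ Bob ∩ Vera: 15:45–16:15.
Restricted to 09:45–16:15: 15:45–16:15.
Single common window of 30 minutes.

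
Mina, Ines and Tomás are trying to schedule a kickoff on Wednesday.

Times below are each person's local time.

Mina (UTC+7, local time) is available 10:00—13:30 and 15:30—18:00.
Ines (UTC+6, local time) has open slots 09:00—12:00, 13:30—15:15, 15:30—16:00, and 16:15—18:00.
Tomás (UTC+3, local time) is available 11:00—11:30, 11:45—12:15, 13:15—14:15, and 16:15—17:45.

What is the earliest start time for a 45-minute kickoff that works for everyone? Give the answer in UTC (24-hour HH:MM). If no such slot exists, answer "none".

10:15

Mina → UTC: 03:00–06:30, 08:30–11:00.
Ines → UTC: 03:00–06:00, 07:30–09:15, 09:30–10:00, 10:15–12:00.
Tomás → UTC: 08:00–08:30, 08:45–09:15, 10:15–11:15, 13:15–14:45.
Mina ∩ Ines: 03:00–06:00, 08:30–09:15, 09:30–10:00, 10:15–11:00.
Mina ∩ Ines ∩ Tomás: 08:45–09:15, 10:15–11:00.
Windows ≥ 45 min: 10:15–11:00.
Earliest such window starts at 10:15.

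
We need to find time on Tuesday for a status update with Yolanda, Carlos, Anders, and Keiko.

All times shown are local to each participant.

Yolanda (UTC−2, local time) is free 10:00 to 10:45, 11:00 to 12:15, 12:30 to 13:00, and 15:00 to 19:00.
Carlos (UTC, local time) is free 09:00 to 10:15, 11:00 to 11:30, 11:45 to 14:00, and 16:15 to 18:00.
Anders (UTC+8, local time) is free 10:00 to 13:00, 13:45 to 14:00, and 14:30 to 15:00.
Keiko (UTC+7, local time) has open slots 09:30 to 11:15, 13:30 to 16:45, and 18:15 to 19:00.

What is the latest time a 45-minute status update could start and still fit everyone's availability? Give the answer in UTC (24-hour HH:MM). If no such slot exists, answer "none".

none

Yolanda → UTC: 12:00–12:45, 13:00–14:15, 14:30–15:00, 17:00–21:00.
Carlos → UTC: 09:00–10:15, 11:00–11:30, 11:45–14:00, 16:15–18:00.
Anders → UTC: 02:00–05:00, 05:45–06:00, 06:30–07:00.
Keiko → UTC: 02:30–04:15, 06:30–09:45, 11:15–12:00.
Yolanda ∩ Carlos: 12:00–12:45, 13:00–14:00, 17:00–18:00.
Yolanda ∩ Carlos ∩ Anders: (none).
Yolanda ∩ Carlos ∩ Anders ∩ Keiko: (none).
Windows ≥ 45 min: (none).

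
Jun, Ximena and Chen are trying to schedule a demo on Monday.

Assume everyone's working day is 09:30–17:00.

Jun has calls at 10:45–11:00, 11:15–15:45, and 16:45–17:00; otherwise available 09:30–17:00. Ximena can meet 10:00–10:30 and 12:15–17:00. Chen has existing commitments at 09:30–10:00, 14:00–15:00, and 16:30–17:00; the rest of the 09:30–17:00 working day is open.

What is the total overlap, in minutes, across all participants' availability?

75 minutes

Jun free within 09:30–17:00: 09:30–10:45, 11:00–11:15, 15:45–16:45.
Chen free within 09:30–17:00: 10:00–14:00, 15:00–16:30.
Jun ∩ Ximena: 10:00–10:30, 15:45–16:45.
Jun ∩ Ximena ∩ Chen: 10:00–10:30, 15:45–16:30.
Total common minutes: 30 + 45 = 75.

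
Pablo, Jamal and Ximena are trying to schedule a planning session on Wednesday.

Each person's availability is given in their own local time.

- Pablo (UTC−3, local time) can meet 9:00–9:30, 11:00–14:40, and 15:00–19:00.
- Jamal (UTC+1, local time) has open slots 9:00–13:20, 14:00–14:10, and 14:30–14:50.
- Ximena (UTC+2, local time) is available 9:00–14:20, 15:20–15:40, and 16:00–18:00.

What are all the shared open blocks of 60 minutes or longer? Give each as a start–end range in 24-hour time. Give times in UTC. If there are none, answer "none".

Pablo → UTC: 12:00–12:30, 14:00–17:40, 18:00–22:00.
Jamal → UTC: 08:00–12:20, 13:00–13:10, 13:30–13:50.
Ximena → UTC: 07:00–12:20, 13:20–13:40, 14:00–16:00.
Pablo ∩ Jamal: 12:00–12:20.
Pablo ∩ Jamal ∩ Ximena: 12:00–12:20.
Windows ≥ 60 min: (none).

none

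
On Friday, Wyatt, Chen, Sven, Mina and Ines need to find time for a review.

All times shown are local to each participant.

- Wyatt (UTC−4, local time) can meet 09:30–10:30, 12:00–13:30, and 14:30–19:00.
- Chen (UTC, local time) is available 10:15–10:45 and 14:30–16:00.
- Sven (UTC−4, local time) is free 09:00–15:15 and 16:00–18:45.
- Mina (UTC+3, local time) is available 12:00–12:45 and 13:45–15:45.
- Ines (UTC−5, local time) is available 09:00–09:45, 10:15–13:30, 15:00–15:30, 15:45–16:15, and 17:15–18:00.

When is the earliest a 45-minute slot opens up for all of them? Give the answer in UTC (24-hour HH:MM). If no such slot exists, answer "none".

none

Wyatt → UTC: 13:30–14:30, 16:00–17:30, 18:30–23:00.
Chen → UTC: 10:15–10:45, 14:30–16:00.
Sven → UTC: 13:00–19:15, 20:00–22:45.
Mina → UTC: 09:00–09:45, 10:45–12:45.
Ines → UTC: 14:00–14:45, 15:15–18:30, 20:00–20:30, 20:45–21:15, 22:15–23:00.
Wyatt ∩ Chen: (none).
Wyatt ∩ Chen ∩ Sven: (none).
Wyatt ∩ Chen ∩ Sven ∩ Mina: (none).
Wyatt ∩ Chen ∩ Sven ∩ Mina ∩ Ines: (none).
Windows ≥ 45 min: (none).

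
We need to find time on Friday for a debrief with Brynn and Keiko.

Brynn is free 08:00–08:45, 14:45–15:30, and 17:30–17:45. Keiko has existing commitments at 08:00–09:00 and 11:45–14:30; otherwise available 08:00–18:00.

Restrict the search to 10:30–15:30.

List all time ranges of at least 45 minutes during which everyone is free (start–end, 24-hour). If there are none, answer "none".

14:45–15:30

Keiko free within 08:00–18:00: 09:00–11:45, 14:30–18:00.
Brynn ∩ Keiko: 14:45–15:30, 17:30–17:45.
Restricted to 10:30–15:30: 14:45–15:30.
Windows ≥ 45 min: 14:45–15:30.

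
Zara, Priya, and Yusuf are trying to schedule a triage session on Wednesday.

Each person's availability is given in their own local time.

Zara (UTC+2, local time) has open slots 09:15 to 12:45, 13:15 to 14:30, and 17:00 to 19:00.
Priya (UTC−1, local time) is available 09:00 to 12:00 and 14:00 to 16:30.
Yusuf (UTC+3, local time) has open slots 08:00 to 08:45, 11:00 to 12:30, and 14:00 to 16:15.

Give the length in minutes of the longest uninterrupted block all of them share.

75 minutes

Zara → UTC: 07:15–10:45, 11:15–12:30, 15:00–17:00.
Priya → UTC: 10:00–13:00, 15:00–17:30.
Yusuf → UTC: 05:00–05:45, 08:00–09:30, 11:00–13:15.
Zara ∩ Priya: 10:00–10:45, 11:15–12:30, 15:00–17:00.
Zara ∩ Priya ∩ Yusuf: 11:15–12:30.
Single common window of 75 minutes.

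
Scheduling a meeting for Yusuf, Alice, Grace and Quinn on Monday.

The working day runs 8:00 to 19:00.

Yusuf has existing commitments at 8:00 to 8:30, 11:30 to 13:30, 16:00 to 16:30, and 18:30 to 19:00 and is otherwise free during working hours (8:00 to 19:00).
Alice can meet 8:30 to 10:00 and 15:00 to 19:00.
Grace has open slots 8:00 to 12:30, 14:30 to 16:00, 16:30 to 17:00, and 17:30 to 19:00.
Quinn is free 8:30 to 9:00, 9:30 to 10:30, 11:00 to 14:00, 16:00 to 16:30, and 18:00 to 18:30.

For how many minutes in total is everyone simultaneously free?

90 minutes

Yusuf free within 08:00–19:00: 08:30–11:30, 13:30–16:00, 16:30–18:30.
Yusuf ∩ Alice: 08:30–10:00, 15:00–16:00, 16:30–18:30.
Yusuf ∩ Alice ∩ Grace: 08:30–10:00, 15:00–16:00, 16:30–17:00, 17:30–18:30.
Yusuf ∩ Alice ∩ Grace ∩ Quinn: 08:30–09:00, 09:30–10:00, 18:00–18:30.
Total common minutes: 30 + 30 + 30 = 90.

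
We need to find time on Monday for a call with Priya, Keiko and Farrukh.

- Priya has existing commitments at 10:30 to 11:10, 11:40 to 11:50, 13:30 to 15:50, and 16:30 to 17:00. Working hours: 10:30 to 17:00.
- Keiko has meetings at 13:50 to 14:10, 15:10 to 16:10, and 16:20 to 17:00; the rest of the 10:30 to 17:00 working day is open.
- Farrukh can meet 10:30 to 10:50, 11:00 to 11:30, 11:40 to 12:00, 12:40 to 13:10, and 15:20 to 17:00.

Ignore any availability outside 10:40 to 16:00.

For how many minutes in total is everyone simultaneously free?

Priya free within 10:30–17:00: 11:10–11:40, 11:50–13:30, 15:50–16:30.
Keiko free within 10:30–17:00: 10:30–13:50, 14:10–15:10, 16:10–16:20.
Priya ∩ Keiko: 11:10–11:40, 11:50–13:30, 16:10–16:20.
Priya ∩ Keiko ∩ Farrukh: 11:10–11:30, 11:50–12:00, 12:40–13:10, 16:10–16:20.
Restricted to 10:40–16:00: 11:10–11:30, 11:50–12:00, 12:40–13:10.
Total common minutes: 20 + 10 + 30 = 60.

60 minutes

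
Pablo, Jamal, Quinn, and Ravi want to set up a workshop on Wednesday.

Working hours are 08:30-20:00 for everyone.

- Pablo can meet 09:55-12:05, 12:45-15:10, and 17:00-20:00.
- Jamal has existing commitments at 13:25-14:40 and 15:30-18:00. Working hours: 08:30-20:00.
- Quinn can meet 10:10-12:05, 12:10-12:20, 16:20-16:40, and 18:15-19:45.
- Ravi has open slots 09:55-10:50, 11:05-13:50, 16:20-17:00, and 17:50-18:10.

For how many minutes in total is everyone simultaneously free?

Jamal free within 08:30–20:00: 08:30–13:25, 14:40–15:30, 18:00–20:00.
Pablo ∩ Jamal: 09:55–12:05, 12:45–13:25, 14:40–15:10, 18:00–20:00.
Pablo ∩ Jamal ∩ Quinn: 10:10–12:05, 18:15–19:45.
Pablo ∩ Jamal ∩ Quinn ∩ Ravi: 10:10–10:50, 11:05–12:05.
Total common minutes: 40 + 60 = 100.

100 minutes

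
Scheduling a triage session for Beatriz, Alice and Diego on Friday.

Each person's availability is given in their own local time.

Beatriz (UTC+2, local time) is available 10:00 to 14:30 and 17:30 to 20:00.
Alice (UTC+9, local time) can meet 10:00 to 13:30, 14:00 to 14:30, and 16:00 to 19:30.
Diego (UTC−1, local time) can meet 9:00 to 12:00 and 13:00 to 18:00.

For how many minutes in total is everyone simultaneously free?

Beatriz → UTC: 08:00–12:30, 15:30–18:00.
Alice → UTC: 01:00–04:30, 05:00–05:30, 07:00–10:30.
Diego → UTC: 10:00–13:00, 14:00–19:00.
Beatriz ∩ Alice: 08:00–10:30.
Beatriz ∩ Alice ∩ Diego: 10:00–10:30.
Total common minutes: 30.

30 minutes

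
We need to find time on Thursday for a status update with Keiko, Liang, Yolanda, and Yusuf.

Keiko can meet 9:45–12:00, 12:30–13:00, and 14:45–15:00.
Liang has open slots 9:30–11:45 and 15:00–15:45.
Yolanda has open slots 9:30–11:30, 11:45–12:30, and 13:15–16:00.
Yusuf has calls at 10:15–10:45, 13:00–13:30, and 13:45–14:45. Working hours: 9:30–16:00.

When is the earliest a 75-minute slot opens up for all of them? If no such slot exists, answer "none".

Yusuf free within 09:30–16:00: 09:30–10:15, 10:45–13:00, 13:30–13:45, 14:45–16:00.
Keiko ∩ Liang: 09:45–11:45.
Keiko ∩ Liang ∩ Yolanda: 09:45–11:30.
Keiko ∩ Liang ∩ Yolanda ∩ Yusuf: 09:45–10:15, 10:45–11:30.
Windows ≥ 75 min: (none).

none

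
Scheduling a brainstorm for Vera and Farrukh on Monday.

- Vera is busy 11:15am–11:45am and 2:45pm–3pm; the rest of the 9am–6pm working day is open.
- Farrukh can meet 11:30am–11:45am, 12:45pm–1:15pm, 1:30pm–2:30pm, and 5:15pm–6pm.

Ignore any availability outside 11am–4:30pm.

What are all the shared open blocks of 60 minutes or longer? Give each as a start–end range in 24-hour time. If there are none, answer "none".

Vera free within 09:00–18:00: 09:00–11:15, 11:45–14:45, 15:00–18:00.
Vera ∩ Farrukh: 12:45–13:15, 13:30–14:30, 17:15–18:00.
Restricted to 11:00–16:30: 12:45–13:15, 13:30–14:30.
Windows ≥ 60 min: 13:30–14:30.

13:30–14:30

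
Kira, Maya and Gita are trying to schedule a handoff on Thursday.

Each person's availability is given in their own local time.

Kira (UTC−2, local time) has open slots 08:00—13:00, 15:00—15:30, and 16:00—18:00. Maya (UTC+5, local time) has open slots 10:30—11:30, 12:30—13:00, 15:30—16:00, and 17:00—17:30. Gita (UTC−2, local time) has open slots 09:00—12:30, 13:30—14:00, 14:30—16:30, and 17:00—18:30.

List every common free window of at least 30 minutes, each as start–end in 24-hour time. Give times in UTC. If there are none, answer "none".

Kira → UTC: 10:00–15:00, 17:00–17:30, 18:00–20:00.
Maya → UTC: 05:30–06:30, 07:30–08:00, 10:30–11:00, 12:00–12:30.
Gita → UTC: 11:00–14:30, 15:30–16:00, 16:30–18:30, 19:00–20:30.
Kira ∩ Maya: 10:30–11:00, 12:00–12:30.
Kira ∩ Maya ∩ Gita: 12:00–12:30.
Windows ≥ 30 min: 12:00–12:30.

12:00–12:30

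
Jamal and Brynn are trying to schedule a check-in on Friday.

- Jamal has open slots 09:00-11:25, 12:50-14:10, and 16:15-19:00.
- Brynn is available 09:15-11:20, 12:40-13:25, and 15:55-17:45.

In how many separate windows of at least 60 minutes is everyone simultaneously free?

2

Jamal ∩ Brynn: 09:15–11:20, 12:50–13:25, 16:15–17:45.
Windows ≥ 60 min: 09:15–11:20, 16:15–17:45.
That's 2 windows.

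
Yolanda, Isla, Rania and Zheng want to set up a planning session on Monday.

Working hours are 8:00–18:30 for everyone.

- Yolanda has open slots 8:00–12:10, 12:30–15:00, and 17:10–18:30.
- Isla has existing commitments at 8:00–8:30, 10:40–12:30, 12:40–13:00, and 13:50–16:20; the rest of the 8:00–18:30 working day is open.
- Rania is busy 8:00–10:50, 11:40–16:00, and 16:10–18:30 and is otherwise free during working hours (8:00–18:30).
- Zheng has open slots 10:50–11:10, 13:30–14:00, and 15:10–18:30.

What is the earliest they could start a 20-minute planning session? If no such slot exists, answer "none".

Isla free within 08:00–18:30: 08:30–10:40, 12:30–12:40, 13:00–13:50, 16:20–18:30.
Rania free within 08:00–18:30: 10:50–11:40, 16:00–16:10.
Yolanda ∩ Isla: 08:30–10:40, 12:30–12:40, 13:00–13:50, 17:10–18:30.
Yolanda ∩ Isla ∩ Rania: (none).
Yolanda ∩ Isla ∩ Rania ∩ Zheng: (none).
Windows ≥ 20 min: (none).

none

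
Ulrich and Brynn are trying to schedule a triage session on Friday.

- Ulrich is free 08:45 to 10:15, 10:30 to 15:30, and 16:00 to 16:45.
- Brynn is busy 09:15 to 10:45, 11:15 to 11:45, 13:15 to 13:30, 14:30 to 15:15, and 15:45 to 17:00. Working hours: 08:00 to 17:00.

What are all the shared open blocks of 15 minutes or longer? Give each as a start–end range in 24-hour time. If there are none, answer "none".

Brynn free within 08:00–17:00: 08:00–09:15, 10:45–11:15, 11:45–13:15, 13:30–14:30, 15:15–15:45.
Ulrich ∩ Brynn: 08:45–09:15, 10:45–11:15, 11:45–13:15, 13:30–14:30, 15:15–15:30.
Windows ≥ 15 min: 08:45–09:15, 10:45–11:15, 11:45–13:15, 13:30–14:30, 15:15–15:30.

08:45–09:15, 10:45–11:15, 11:45–13:15, 13:30–14:30, 15:15–15:30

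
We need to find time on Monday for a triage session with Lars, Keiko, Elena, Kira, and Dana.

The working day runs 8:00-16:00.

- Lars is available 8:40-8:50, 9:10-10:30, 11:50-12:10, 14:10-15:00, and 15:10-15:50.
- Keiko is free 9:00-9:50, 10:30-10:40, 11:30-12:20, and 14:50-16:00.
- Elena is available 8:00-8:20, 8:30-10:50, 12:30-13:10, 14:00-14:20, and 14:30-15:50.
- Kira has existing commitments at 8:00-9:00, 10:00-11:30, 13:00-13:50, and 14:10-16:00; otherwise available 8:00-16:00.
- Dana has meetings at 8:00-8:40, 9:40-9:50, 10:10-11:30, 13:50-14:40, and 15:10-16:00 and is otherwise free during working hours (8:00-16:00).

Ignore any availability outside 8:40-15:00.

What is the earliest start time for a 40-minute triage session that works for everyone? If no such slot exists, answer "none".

Kira free within 08:00–16:00: 09:00–10:00, 11:30–13:00, 13:50–14:10.
Dana free within 08:00–16:00: 08:40–09:40, 09:50–10:10, 11:30–13:50, 14:40–15:10.
Lars ∩ Keiko: 09:10–09:50, 11:50–12:10, 14:50–15:00, 15:10–15:50.
Lars ∩ Keiko ∩ Elena: 09:10–09:50, 14:50–15:00, 15:10–15:50.
Lars ∩ Keiko ∩ Elena ∩ Kira: 09:10–09:50.
Lars ∩ Keiko ∩ Elena ∩ Kira ∩ Dana: 09:10–09:40.
Restricted to 08:40–15:00: 09:10–09:40.
Windows ≥ 40 min: (none).

none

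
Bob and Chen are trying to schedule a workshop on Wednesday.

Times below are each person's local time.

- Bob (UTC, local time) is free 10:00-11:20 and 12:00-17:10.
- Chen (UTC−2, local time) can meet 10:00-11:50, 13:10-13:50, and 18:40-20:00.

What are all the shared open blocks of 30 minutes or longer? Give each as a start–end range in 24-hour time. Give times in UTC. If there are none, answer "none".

Bob → UTC: 10:00–11:20, 12:00–17:10.
Chen → UTC: 12:00–13:50, 15:10–15:50, 20:40–22:00.
Bob ∩ Chen: 12:00–13:50, 15:10–15:50.
Windows ≥ 30 min: 12:00–13:50, 15:10–15:50.

12:00–13:50, 15:10–15:50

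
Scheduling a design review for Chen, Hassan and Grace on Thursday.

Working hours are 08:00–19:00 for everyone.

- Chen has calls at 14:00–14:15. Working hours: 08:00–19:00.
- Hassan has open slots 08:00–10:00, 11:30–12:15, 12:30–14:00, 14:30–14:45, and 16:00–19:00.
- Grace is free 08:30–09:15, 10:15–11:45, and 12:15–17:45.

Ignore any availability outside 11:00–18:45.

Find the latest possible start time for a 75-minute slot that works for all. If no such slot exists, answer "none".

16:30

Chen free within 08:00–19:00: 08:00–14:00, 14:15–19:00.
Chen ∩ Hassan: 08:00–10:00, 11:30–12:15, 12:30–14:00, 14:30–14:45, 16:00–19:00.
Chen ∩ Hassan ∩ Grace: 08:30–09:15, 11:30–11:45, 12:30–14:00, 14:30–14:45, 16:00–17:45.
Restricted to 11:00–18:45: 11:30–11:45, 12:30–14:00, 14:30–14:45, 16:00–17:45.
Windows ≥ 75 min: 12:30–14:00, 16:00–17:45.
Latest start in the last window 16:00–17:45 is 17:45 − 75 min = 16:30.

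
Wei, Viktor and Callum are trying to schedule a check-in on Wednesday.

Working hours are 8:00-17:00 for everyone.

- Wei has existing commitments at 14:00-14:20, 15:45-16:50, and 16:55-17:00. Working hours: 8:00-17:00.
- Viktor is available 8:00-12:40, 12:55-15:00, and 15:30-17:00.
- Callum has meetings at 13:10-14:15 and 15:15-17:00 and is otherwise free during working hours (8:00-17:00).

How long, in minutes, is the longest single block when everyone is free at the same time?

Wei free within 08:00–17:00: 08:00–14:00, 14:20–15:45, 16:50–16:55.
Callum free within 08:00–17:00: 08:00–13:10, 14:15–15:15.
Wei ∩ Viktor: 08:00–12:40, 12:55–14:00, 14:20–15:00, 15:30–15:45, 16:50–16:55.
Wei ∩ Viktor ∩ Callum: 08:00–12:40, 12:55–13:10, 14:20–15:00.
Common window lengths: 280, 15, 40 min; longest is 280.

280 minutes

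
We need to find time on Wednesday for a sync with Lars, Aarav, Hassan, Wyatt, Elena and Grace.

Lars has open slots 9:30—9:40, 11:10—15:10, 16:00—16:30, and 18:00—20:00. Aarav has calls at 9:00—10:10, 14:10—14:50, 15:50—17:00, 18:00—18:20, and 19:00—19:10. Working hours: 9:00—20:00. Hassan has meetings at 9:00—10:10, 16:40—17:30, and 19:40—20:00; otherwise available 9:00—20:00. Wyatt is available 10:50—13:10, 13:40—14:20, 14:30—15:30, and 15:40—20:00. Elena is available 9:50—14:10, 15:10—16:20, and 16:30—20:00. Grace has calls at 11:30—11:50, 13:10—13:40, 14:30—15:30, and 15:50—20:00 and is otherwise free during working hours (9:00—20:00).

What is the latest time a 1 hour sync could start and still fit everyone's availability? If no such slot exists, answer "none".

12:10

Aarav free within 09:00–20:00: 10:10–14:10, 14:50–15:50, 17:00–18:00, 18:20–19:00, 19:10–20:00.
Hassan free within 09:00–20:00: 10:10–16:40, 17:30–19:40.
Grace free within 09:00–20:00: 09:00–11:30, 11:50–13:10, 13:40–14:30, 15:30–15:50.
Lars ∩ Aarav: 11:10–14:10, 14:50–15:10, 18:20–19:00, 19:10–20:00.
Lars ∩ Aarav ∩ Hassan: 11:10–14:10, 14:50–15:10, 18:20–19:00, 19:10–19:40.
Lars ∩ Aarav ∩ Hassan ∩ Wyatt: 11:10–13:10, 13:40–14:10, 14:50–15:10, 18:20–19:00, 19:10–19:40.
Lars ∩ Aarav ∩ Hassan ∩ Wyatt ∩ Elena: 11:10–13:10, 13:40–14:10, 18:20–19:00, 19:10–19:40.
Lars ∩ Aarav ∩ Hassan ∩ Wyatt ∩ Elena ∩ Grace: 11:10–11:30, 11:50–13:10, 13:40–14:10.
Windows ≥ 60 min: 11:50–13:10.
Latest start in the last window 11:50–13:10 is 13:10 − 60 min = 12:10.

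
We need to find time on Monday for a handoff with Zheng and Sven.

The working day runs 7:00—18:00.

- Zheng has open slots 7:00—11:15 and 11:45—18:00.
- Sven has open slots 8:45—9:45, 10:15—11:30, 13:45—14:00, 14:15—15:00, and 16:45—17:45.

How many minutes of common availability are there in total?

Zheng ∩ Sven: 08:45–09:45, 10:15–11:15, 13:45–14:00, 14:15–15:00, 16:45–17:45.
Total common minutes: 60 + 60 + 15 + 45 + 60 = 240.

240 minutes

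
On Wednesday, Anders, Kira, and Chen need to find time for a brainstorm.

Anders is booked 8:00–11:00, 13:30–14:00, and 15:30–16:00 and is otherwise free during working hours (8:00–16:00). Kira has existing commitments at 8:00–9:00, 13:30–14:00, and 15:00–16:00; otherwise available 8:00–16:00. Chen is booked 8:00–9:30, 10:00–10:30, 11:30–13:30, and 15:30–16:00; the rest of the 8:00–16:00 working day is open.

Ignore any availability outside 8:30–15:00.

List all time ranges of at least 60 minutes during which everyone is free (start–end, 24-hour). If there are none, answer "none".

Anders free within 08:00–16:00: 11:00–13:30, 14:00–15:30.
Kira free within 08:00–16:00: 09:00–13:30, 14:00–15:00.
Chen free within 08:00–16:00: 09:30–10:00, 10:30–11:30, 13:30–15:30.
Anders ∩ Kira: 11:00–13:30, 14:00–15:00.
Anders ∩ Kira ∩ Chen: 11:00–11:30, 14:00–15:00.
Restricted to 08:30–15:00: 11:00–11:30, 14:00–15:00.
Windows ≥ 60 min: 14:00–15:00.

14:00–15:00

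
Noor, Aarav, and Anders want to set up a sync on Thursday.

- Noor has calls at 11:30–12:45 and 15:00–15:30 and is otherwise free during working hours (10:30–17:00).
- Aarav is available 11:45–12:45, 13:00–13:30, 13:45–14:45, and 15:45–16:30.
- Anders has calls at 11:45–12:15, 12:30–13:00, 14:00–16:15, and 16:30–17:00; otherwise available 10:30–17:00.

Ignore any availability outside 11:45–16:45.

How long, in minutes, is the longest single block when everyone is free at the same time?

30 minutes

Noor free within 10:30–17:00: 10:30–11:30, 12:45–15:00, 15:30–17:00.
Anders free within 10:30–17:00: 10:30–11:45, 12:15–12:30, 13:00–14:00, 16:15–16:30.
Noor ∩ Aarav: 13:00–13:30, 13:45–14:45, 15:45–16:30.
Noor ∩ Aarav ∩ Anders: 13:00–13:30, 13:45–14:00, 16:15–16:30.
Restricted to 11:45–16:45: 13:00–13:30, 13:45–14:00, 16:15–16:30.
Common window lengths: 30, 15, 15 min; longest is 30.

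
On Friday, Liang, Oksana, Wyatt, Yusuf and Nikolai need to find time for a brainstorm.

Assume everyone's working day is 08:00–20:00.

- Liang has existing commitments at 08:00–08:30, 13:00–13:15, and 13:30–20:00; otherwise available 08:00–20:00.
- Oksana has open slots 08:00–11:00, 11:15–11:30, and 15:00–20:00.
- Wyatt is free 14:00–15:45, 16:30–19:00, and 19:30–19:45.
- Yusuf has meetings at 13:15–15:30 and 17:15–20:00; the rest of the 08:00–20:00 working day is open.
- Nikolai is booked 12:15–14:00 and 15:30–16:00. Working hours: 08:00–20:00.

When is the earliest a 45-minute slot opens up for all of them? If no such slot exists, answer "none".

none

Liang free within 08:00–20:00: 08:30–13:00, 13:15–13:30.
Yusuf free within 08:00–20:00: 08:00–13:15, 15:30–17:15.
Nikolai free within 08:00–20:00: 08:00–12:15, 14:00–15:30, 16:00–20:00.
Liang ∩ Oksana: 08:30–11:00, 11:15–11:30.
Liang ∩ Oksana ∩ Wyatt: (none).
Liang ∩ Oksana ∩ Wyatt ∩ Yusuf: (none).
Liang ∩ Oksana ∩ Wyatt ∩ Yusuf ∩ Nikolai: (none).
Windows ≥ 45 min: (none).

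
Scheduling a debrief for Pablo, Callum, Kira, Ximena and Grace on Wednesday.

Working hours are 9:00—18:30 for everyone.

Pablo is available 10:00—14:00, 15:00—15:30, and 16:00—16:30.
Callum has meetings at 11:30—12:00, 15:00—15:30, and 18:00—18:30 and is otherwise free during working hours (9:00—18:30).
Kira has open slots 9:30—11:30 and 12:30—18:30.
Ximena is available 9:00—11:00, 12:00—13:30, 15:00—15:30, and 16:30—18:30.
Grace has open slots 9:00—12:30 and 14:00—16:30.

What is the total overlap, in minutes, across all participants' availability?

Callum free within 09:00–18:30: 09:00–11:30, 12:00–15:00, 15:30–18:00.
Pablo ∩ Callum: 10:00–11:30, 12:00–14:00, 16:00–16:30.
Pablo ∩ Callum ∩ Kira: 10:00–11:30, 12:30–14:00, 16:00–16:30.
Pablo ∩ Callum ∩ Kira ∩ Ximena: 10:00–11:00, 12:30–13:30.
Pablo ∩ Callum ∩ Kira ∩ Ximena ∩ Grace: 10:00–11:00.
Total common minutes: 60.

60 minutes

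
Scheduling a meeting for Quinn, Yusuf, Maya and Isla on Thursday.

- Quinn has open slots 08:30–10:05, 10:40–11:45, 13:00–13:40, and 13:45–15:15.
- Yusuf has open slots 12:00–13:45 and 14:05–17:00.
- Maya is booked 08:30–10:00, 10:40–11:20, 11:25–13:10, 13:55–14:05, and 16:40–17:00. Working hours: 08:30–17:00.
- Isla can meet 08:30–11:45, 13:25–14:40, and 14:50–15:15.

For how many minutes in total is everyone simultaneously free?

75 minutes

Maya free within 08:30–17:00: 10:00–10:40, 11:20–11:25, 13:10–13:55, 14:05–16:40.
Quinn ∩ Yusuf: 13:00–13:40, 14:05–15:15.
Quinn ∩ Yusuf ∩ Maya: 13:10–13:40, 14:05–15:15.
Quinn ∩ Yusuf ∩ Maya ∩ Isla: 13:25–13:40, 14:05–14:40, 14:50–15:15.
Total common minutes: 15 + 35 + 25 = 75.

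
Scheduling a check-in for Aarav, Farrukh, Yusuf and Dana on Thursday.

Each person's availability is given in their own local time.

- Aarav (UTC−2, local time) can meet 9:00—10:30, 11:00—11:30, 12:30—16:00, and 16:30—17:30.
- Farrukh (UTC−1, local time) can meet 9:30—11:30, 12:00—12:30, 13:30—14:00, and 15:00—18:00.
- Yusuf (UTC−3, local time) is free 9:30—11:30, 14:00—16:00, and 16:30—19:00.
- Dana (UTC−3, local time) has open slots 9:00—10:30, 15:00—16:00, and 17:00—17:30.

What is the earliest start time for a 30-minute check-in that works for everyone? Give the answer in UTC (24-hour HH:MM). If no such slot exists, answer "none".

13:00

Aarav → UTC: 11:00–12:30, 13:00–13:30, 14:30–18:00, 18:30–19:30.
Farrukh → UTC: 10:30–12:30, 13:00–13:30, 14:30–15:00, 16:00–19:00.
Yusuf → UTC: 12:30–14:30, 17:00–19:00, 19:30–22:00.
Dana → UTC: 12:00–13:30, 18:00–19:00, 20:00–20:30.
Aarav ∩ Farrukh: 11:00–12:30, 13:00–13:30, 14:30–15:00, 16:00–18:00, 18:30–19:00.
Aarav ∩ Farrukh ∩ Yusuf: 13:00–13:30, 17:00–18:00, 18:30–19:00.
Aarav ∩ Farrukh ∩ Yusuf ∩ Dana: 13:00–13:30, 18:30–19:00.
Windows ≥ 30 min: 13:00–13:30, 18:30–19:00.
Earliest such window starts at 13:00.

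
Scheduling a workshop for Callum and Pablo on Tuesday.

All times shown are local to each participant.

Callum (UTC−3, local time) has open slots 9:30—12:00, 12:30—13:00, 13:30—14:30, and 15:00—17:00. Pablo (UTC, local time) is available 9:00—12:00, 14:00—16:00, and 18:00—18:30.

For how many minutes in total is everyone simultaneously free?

Callum → UTC: 12:30–15:00, 15:30–16:00, 16:30–17:30, 18:00–20:00.
Pablo → UTC: 09:00–12:00, 14:00–16:00, 18:00–18:30.
Callum ∩ Pablo: 14:00–15:00, 15:30–16:00, 18:00–18:30.
Total common minutes: 60 + 30 + 30 = 120.

120 minutes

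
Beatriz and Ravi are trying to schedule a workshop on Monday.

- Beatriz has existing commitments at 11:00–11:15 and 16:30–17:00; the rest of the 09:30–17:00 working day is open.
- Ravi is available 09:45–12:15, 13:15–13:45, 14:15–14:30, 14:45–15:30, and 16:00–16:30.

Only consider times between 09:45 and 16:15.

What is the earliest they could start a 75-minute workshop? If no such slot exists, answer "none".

09:45

Beatriz free within 09:30–17:00: 09:30–11:00, 11:15–16:30.
Beatriz ∩ Ravi: 09:45–11:00, 11:15–12:15, 13:15–13:45, 14:15–14:30, 14:45–15:30, 16:00–16:30.
Restricted to 09:45–16:15: 09:45–11:00, 11:15–12:15, 13:15–13:45, 14:15–14:30, 14:45–15:30, 16:00–16:15.
Windows ≥ 75 min: 09:45–11:00.
Earliest such window starts at 09:45.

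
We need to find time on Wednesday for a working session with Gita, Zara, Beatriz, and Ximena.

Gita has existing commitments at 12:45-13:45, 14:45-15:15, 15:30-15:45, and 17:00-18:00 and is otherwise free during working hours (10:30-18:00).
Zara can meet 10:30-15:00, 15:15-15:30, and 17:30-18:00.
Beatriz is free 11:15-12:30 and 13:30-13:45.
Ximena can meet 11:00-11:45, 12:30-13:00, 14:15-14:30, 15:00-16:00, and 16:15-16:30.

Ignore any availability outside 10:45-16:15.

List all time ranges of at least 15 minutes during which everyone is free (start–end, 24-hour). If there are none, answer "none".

Gita free within 10:30–18:00: 10:30–12:45, 13:45–14:45, 15:15–15:30, 15:45–17:00.
Gita ∩ Zara: 10:30–12:45, 13:45–14:45, 15:15–15:30.
Gita ∩ Zara ∩ Beatriz: 11:15–12:30.
Gita ∩ Zara ∩ Beatriz ∩ Ximena: 11:15–11:45.
Restricted to 10:45–16:15: 11:15–11:45.
Windows ≥ 15 min: 11:15–11:45.

11:15–11:45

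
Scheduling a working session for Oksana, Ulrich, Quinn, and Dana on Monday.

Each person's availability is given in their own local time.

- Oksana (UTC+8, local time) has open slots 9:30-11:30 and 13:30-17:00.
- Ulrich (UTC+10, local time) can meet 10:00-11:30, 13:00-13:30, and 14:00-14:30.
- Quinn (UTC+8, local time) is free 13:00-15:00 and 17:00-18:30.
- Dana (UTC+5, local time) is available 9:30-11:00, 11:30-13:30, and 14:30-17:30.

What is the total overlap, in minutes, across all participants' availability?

Oksana → UTC: 01:30–03:30, 05:30–09:00.
Ulrich → UTC: 00:00–01:30, 03:00–03:30, 04:00–04:30.
Quinn → UTC: 05:00–07:00, 09:00–10:30.
Dana → UTC: 04:30–06:00, 06:30–08:30, 09:30–12:30.
Oksana ∩ Ulrich: 03:00–03:30.
Oksana ∩ Ulrich ∩ Quinn: (none).
Oksana ∩ Ulrich ∩ Quinn ∩ Dana: (none).
Total common minutes: 0.

0 minutes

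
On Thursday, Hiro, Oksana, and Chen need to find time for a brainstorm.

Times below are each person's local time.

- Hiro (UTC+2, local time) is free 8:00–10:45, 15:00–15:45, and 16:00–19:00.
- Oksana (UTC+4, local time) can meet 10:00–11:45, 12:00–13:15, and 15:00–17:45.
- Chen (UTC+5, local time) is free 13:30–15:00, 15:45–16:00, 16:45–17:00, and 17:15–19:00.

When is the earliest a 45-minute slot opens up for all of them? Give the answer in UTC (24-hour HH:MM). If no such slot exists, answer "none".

Hiro → UTC: 06:00–08:45, 13:00–13:45, 14:00–17:00.
Oksana → UTC: 06:00–07:45, 08:00–09:15, 11:00–13:45.
Chen → UTC: 08:30–10:00, 10:45–11:00, 11:45–12:00, 12:15–14:00.
Hiro ∩ Oksana: 06:00–07:45, 08:00–08:45, 13:00–13:45.
Hiro ∩ Oksana ∩ Chen: 08:30–08:45, 13:00–13:45.
Windows ≥ 45 min: 13:00–13:45.
Earliest such window starts at 13:00.

13:00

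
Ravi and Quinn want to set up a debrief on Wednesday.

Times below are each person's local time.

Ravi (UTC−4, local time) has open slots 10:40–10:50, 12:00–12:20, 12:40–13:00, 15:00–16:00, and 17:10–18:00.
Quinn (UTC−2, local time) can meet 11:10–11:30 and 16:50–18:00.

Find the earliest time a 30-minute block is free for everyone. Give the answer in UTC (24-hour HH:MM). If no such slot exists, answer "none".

19:00

Ravi → UTC: 14:40–14:50, 16:00–16:20, 16:40–17:00, 19:00–20:00, 21:10–22:00.
Quinn → UTC: 13:10–13:30, 18:50–20:00.
Ravi ∩ Quinn: 19:00–20:00.
Windows ≥ 30 min: 19:00–20:00.
Earliest such window starts at 19:00.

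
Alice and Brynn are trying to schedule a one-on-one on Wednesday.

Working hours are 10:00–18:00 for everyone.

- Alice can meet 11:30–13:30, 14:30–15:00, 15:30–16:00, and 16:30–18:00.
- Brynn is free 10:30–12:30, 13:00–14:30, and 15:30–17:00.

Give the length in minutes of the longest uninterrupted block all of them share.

60 minutes

Alice ∩ Brynn: 11:30–12:30, 13:00–13:30, 15:30–16:00, 16:30–17:00.
Common window lengths: 60, 30, 30, 30 min; longest is 60.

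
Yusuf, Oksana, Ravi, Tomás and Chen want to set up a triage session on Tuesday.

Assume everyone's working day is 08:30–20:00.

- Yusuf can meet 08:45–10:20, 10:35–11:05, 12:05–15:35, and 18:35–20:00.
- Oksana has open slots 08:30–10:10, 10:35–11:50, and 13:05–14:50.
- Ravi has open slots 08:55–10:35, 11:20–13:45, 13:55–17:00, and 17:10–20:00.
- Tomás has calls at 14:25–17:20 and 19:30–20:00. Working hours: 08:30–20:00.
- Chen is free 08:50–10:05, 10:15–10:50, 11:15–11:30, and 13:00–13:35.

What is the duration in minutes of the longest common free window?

Tomás free within 08:30–20:00: 08:30–14:25, 17:20–19:30.
Yusuf ∩ Oksana: 08:45–10:10, 10:35–11:05, 13:05–14:50.
Yusuf ∩ Oksana ∩ Ravi: 08:55–10:10, 13:05–13:45, 13:55–14:50.
Yusuf ∩ Oksana ∩ Ravi ∩ Tomás: 08:55–10:10, 13:05–13:45, 13:55–14:25.
Yusuf ∩ Oksana ∩ Ravi ∩ Tomás ∩ Chen: 08:55–10:05, 13:05–13:35.
Common window lengths: 70, 30 min; longest is 70.

70 minutes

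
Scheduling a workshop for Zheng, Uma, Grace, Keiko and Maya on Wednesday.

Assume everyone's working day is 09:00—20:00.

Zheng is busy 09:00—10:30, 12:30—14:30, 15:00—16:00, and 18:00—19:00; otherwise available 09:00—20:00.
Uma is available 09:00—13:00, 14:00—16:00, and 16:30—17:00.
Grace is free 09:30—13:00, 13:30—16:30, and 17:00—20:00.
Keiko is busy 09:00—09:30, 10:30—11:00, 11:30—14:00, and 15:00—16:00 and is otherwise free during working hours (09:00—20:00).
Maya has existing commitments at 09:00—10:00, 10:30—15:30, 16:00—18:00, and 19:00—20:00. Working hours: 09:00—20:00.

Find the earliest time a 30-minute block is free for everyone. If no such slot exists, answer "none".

none

Zheng free within 09:00–20:00: 10:30–12:30, 14:30–15:00, 16:00–18:00, 19:00–20:00.
Keiko free within 09:00–20:00: 09:30–10:30, 11:00–11:30, 14:00–15:00, 16:00–20:00.
Maya free within 09:00–20:00: 10:00–10:30, 15:30–16:00, 18:00–19:00.
Zheng ∩ Uma: 10:30–12:30, 14:30–15:00, 16:30–17:00.
Zheng ∩ Uma ∩ Grace: 10:30–12:30, 14:30–15:00.
Zheng ∩ Uma ∩ Grace ∩ Keiko: 11:00–11:30, 14:30–15:00.
Zheng ∩ Uma ∩ Grace ∩ Keiko ∩ Maya: (none).
Windows ≥ 30 min: (none).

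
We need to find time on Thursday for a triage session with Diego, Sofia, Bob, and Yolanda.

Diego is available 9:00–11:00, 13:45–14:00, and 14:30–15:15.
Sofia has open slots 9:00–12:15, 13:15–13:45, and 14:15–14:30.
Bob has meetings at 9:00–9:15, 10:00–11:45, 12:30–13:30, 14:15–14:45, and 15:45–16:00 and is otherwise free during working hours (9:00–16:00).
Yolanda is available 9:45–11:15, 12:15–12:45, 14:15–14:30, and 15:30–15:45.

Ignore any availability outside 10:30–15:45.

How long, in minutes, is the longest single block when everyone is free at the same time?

0 minutes

Bob free within 09:00–16:00: 09:15–10:00, 11:45–12:30, 13:30–14:15, 14:45–15:45.
Diego ∩ Sofia: 09:00–11:00.
Diego ∩ Sofia ∩ Bob: 09:15–10:00.
Diego ∩ Sofia ∩ Bob ∩ Yolanda: 09:45–10:00.
Restricted to 10:30–15:45: (none).
No common window.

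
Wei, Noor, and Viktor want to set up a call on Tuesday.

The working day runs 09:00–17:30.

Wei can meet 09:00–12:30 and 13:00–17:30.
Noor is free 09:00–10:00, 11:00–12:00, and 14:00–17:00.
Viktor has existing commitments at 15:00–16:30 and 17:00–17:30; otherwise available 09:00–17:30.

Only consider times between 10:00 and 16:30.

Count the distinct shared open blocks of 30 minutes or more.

2

Viktor free within 09:00–17:30: 09:00–15:00, 16:30–17:00.
Wei ∩ Noor: 09:00–10:00, 11:00–12:00, 14:00–17:00.
Wei ∩ Noor ∩ Viktor: 09:00–10:00, 11:00–12:00, 14:00–15:00, 16:30–17:00.
Restricted to 10:00–16:30: 11:00–12:00, 14:00–15:00.
Windows ≥ 30 min: 11:00–12:00, 14:00–15:00.
That's 2 windows.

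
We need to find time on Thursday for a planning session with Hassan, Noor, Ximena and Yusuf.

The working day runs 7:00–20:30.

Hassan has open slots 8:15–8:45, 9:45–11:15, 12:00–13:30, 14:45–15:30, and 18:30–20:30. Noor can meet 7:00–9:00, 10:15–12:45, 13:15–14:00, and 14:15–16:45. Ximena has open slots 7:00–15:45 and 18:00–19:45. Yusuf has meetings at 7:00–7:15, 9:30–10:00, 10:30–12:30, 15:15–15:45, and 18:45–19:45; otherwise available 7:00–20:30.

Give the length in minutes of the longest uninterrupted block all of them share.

Yusuf free within 07:00–20:30: 07:15–09:30, 10:00–10:30, 12:30–15:15, 15:45–18:45, 19:45–20:30.
Hassan ∩ Noor: 08:15–08:45, 10:15–11:15, 12:00–12:45, 13:15–13:30, 14:45–15:30.
Hassan ∩ Noor ∩ Ximena: 08:15–08:45, 10:15–11:15, 12:00–12:45, 13:15–13:30, 14:45–15:30.
Hassan ∩ Noor ∩ Ximena ∩ Yusuf: 08:15–08:45, 10:15–10:30, 12:30–12:45, 13:15–13:30, 14:45–15:15.
Common window lengths: 30, 15, 15, 15, 30 min; longest is 30.

30 minutes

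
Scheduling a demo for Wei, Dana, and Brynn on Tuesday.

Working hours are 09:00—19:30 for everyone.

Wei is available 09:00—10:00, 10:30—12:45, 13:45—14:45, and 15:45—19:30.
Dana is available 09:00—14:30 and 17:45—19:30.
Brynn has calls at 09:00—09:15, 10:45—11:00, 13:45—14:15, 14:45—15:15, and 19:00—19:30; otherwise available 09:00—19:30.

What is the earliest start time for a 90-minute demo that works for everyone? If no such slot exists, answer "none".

Brynn free within 09:00–19:30: 09:15–10:45, 11:00–13:45, 14:15–14:45, 15:15–19:00.
Wei ∩ Dana: 09:00–10:00, 10:30–12:45, 13:45–14:30, 17:45–19:30.
Wei ∩ Dana ∩ Brynn: 09:15–10:00, 10:30–10:45, 11:00–12:45, 14:15–14:30, 17:45–19:00.
Windows ≥ 90 min: 11:00–12:45.
Earliest such window starts at 11:00.

11:00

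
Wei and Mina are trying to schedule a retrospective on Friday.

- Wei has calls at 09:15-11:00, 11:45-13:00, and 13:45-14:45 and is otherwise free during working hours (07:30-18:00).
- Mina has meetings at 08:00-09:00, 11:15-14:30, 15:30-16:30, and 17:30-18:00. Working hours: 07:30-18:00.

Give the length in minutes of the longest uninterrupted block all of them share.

Wei free within 07:30–18:00: 07:30–09:15, 11:00–11:45, 13:00–13:45, 14:45–18:00.
Mina free within 07:30–18:00: 07:30–08:00, 09:00–11:15, 14:30–15:30, 16:30–17:30.
Wei ∩ Mina: 07:30–08:00, 09:00–09:15, 11:00–11:15, 14:45–15:30, 16:30–17:30.
Common window lengths: 30, 15, 15, 45, 60 min; longest is 60.

60 minutes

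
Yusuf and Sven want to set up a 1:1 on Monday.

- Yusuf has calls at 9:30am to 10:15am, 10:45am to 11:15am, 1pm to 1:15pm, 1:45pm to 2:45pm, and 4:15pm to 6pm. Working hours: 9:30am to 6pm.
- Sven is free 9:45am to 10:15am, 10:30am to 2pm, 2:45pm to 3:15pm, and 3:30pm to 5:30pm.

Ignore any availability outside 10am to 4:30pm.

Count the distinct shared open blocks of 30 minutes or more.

Yusuf free within 09:30–18:00: 10:15–10:45, 11:15–13:00, 13:15–13:45, 14:45–16:15.
Yusuf ∩ Sven: 10:30–10:45, 11:15–13:00, 13:15–13:45, 14:45–15:15, 15:30–16:15.
Restricted to 10:00–16:30: 10:30–10:45, 11:15–13:00, 13:15–13:45, 14:45–15:15, 15:30–16:15.
Windows ≥ 30 min: 11:15–13:00, 13:15–13:45, 14:45–15:15, 15:30–16:15.
That's 4 windows.

4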